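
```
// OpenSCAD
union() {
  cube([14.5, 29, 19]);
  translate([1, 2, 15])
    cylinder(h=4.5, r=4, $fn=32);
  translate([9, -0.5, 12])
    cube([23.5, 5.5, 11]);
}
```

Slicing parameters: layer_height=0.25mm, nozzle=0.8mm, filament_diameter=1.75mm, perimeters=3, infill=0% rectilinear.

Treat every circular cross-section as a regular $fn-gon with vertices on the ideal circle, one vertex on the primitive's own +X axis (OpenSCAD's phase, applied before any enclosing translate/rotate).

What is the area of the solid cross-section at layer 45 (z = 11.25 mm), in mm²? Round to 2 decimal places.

420.50 mm²

At z = 11.25 mm: the cube (footprint 14.5×29) is included at this height (area 420.50 mm²); the cylinder at (1, 2) does not reach this height (z outside [15, 19.5]); the cube at (9, -0.5) does not reach this height (z outside [12, 23]); Combining (union): only the 14.5×29 cube is present, so the union is just that shape — area = 420.50 mm². Overall, the cross-section is a single solid region. Net area = 420.50 mm².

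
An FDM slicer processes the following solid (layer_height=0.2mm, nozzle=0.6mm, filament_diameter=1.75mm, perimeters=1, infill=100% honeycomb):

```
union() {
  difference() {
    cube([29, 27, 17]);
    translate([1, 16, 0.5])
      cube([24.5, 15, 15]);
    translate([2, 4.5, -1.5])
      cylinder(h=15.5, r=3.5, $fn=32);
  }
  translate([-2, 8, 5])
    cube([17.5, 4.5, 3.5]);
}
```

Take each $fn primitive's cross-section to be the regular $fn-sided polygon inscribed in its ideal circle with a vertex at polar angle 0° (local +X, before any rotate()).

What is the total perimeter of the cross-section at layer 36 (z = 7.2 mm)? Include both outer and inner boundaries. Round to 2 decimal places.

147.51 mm

At z = 7.2 mm: the cube (footprint 29×27) is included at this height (perimeter 112.00 mm); the cube at (1, 16) (footprint 24.5×15) is included at this height (perimeter 79.00 mm); the r=3.5 cylinder at (2, 4.5) contributes a regular 32-gon of circumradius 3.5 (perimeter = 2·32·3.500·sin(180°/32) = 21.96 mm); Taking the first minus the rest: starting from the 29×27 cube, the 24.5×15 cube at (1, 16) partially overlaps it — only the 269.50 mm² overlap (of its 367.50 mm²) is removed, clipping the outline; the r=3.5 cylinder at (2, 4.5) partially overlaps it — only the 32.27 mm² overlap (of its 38.24 mm²) is removed, clipping the outline — boundary = 143.51 mm; the cube at (-2, 8) (footprint 17.5×4.5) is included at this height (perimeter 44.00 mm); Merging all regions: the regions partially overlap (shared area 69.75 mm²), so the edge portions inside another operand are dropped and the merged outline is re-measured after clipping — boundary = 147.51 mm. Overall, the cross-section is a single solid region. Total boundary length (outer) = 147.51 mm.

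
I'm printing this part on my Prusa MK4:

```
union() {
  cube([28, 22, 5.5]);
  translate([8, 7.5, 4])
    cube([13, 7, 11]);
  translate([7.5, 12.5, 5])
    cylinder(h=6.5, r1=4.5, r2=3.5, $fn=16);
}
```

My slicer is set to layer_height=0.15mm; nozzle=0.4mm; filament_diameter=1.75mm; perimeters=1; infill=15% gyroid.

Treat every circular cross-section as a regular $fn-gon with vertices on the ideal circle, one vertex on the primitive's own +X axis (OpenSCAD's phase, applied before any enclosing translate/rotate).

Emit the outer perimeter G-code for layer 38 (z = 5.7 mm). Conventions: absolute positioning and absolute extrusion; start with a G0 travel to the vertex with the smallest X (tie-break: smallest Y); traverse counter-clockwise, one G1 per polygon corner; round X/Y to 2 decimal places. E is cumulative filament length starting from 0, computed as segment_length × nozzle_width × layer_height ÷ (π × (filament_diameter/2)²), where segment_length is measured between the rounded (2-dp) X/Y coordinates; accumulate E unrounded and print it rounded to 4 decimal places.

G0 X3.11 Y12.50 Z5.70
G1 X3.44 Y10.82 E0.0427
G1 X4.39 Y9.39 E0.0855
G1 X5.82 Y8.44 E0.1284
G1 X7.50 Y8.11 E0.1711
G1 X8.00 Y8.21 E0.1838
G1 X8.00 Y7.50 E0.2015
G1 X21.00 Y7.50 E0.5258
G1 X21.00 Y14.50 E0.7004
G1 X11.34 Y14.50 E0.9414
G1 X10.61 Y15.61 E0.9745
G1 X9.18 Y16.56 E1.0173
G1 X7.50 Y16.89 E1.0600
G1 X5.82 Y16.56 E1.1028
G1 X4.39 Y15.61 E1.1456
G1 X3.44 Y14.18 E1.1884
G1 X3.11 Y12.50 E1.2311

At z = 5.7 mm: the cube does not reach this height (z outside [0, 5.5]); the 13×7 cube at (8, 7.5) contributes its full rectangle; the cone at (7.5, 12.5) contributes a regular 16-gon of circumradius 4.392 (interpolated between r1=4.5 and r2=3.5 at t=0.108); Taking the union: the regions partially overlap (shared area 19.96 mm²), so overlapping operands fuse into one piece — 1 connected region. The outline is a single polygon with 16 vertices. Extrusion per mm of travel: 0.4 × 0.15 / (π × 0.875²) = 0.024945. Accumulating E over each segment gives final E = 1.2311.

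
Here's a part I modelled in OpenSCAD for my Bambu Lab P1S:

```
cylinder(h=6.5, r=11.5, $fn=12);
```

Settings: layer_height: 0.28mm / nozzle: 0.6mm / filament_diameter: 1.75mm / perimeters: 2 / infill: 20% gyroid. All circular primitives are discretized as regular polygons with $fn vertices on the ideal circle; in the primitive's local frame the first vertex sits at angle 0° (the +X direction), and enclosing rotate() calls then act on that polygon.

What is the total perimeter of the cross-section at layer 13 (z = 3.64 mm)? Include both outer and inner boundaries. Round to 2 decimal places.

At z = 3.64 mm: the cylinder: section is a regular 12-gon, circumradius r=11.5 (perimeter = 2·12·11.500·sin(180°/12) = 71.43 mm). Overall, the cross-section is a single solid region. Total boundary length (outer) = 71.43 mm.

71.43 mm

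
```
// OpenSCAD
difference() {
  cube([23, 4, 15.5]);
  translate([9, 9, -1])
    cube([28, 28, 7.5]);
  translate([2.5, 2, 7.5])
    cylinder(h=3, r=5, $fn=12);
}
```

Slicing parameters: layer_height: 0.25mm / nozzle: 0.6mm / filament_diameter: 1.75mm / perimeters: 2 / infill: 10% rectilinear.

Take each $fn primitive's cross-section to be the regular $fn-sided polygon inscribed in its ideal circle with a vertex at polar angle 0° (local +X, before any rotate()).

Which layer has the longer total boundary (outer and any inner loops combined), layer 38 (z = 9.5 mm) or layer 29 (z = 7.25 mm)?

Layer 38 (z = 9.5): the cube is present — its section is the full 23×4 rectangle (perimeter 54.00 mm); the cube at (9, 9) is absent (z outside [-1, 6.5]); the r=5 cylinder at (2.5, 2) contributes a regular 12-gon of circumradius 5 (perimeter = 2·12·5.000·sin(180°/12) = 31.06 mm); Taking the first minus the rest: starting from the 23×4 cube, the r=5 cylinder at (2.5, 2) partially overlaps it — only the 28.93 mm² overlap (of its 75.00 mm²) is removed, clipping the outline — boundary = 40.21 mm. So its perimeter = 40.21 mm. Layer 29 (z = 7.25): the cube (footprint 23×4) is included at this height (perimeter 54.00 mm); the cube at (9, 9) is not intersected at this z (z outside [-1, 6.5]); the cylinder at (2.5, 2) is not intersected at this z (z outside [7.5, 10.5]); Taking the first minus the rest: none of the subtracted shapes is present at this height, so the 23×4 cube is unchanged — boundary = 54.00 mm. So its perimeter = 54.00 mm. Layer 29 is larger (54.00 vs 40.21 mm).

layer 29 (z = 7.25 mm)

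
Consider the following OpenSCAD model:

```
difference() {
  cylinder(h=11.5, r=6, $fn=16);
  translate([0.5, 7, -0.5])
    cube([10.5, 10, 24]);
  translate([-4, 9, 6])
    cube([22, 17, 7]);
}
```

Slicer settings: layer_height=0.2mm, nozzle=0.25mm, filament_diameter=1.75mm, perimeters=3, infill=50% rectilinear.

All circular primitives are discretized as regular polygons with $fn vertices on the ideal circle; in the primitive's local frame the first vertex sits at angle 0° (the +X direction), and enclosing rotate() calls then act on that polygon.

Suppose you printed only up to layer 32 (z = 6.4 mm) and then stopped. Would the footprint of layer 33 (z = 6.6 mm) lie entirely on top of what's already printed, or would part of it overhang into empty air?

entirely on top

Compare the two slices. At z = 6.4: the r=6 cylinder gives a regular 16-gon of circumradius 6 (constant along its height) (area = (16/2)·6.000²·sin(360°/16) = 110.21 mm²); the cube at (0.5, 7) (footprint 10.5×10) is included at this height (area 105.00 mm²); the cube at (-4, 9) is present — its section is the full 22×17 rectangle (area 374.00 mm²); Taking the first minus the rest: starting from the r=6 cylinder (110.21 mm²), the 10.5×10 cube at (0.5, 7) misses the remaining region (no effect); the 22×17 cube at (-4, 9) misses the remaining region (no effect) — area = 110.21 mm². At z = 6.6: the r=6 cylinder contributes a regular 16-gon of circumradius 6 (area = (16/2)·6.000²·sin(360°/16) = 110.21 mm²); the 10.5×10 cube at (0.5, 7) contributes its full rectangle (area 105.00 mm²); the cube at (-4, 9) (footprint 22×17) is included at this height (area 374.00 mm²); After the difference (first − rest): starting from the r=6 cylinder (110.21 mm²), the 10.5×10 cube at (0.5, 7) misses the remaining region (no effect); the 22×17 cube at (-4, 9) misses the remaining region (no effect) — area = 110.21 mm². Checking containment: the cross-section at z = 6.6 is a subset of the cross-section at z = 6.4.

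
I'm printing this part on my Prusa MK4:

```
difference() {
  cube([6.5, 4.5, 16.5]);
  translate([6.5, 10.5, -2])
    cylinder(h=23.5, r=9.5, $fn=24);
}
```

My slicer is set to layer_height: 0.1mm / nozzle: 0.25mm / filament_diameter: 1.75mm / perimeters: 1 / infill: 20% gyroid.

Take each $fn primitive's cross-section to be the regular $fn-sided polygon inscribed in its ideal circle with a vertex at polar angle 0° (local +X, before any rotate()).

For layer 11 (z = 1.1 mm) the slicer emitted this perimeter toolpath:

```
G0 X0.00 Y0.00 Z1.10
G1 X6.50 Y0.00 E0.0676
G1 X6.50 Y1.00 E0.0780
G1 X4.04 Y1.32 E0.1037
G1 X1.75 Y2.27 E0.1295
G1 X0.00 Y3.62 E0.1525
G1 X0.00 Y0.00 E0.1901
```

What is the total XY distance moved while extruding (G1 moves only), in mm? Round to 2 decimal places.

18.29 mm

Sum the Euclidean lengths of each G1 segment: total = 18.29 mm.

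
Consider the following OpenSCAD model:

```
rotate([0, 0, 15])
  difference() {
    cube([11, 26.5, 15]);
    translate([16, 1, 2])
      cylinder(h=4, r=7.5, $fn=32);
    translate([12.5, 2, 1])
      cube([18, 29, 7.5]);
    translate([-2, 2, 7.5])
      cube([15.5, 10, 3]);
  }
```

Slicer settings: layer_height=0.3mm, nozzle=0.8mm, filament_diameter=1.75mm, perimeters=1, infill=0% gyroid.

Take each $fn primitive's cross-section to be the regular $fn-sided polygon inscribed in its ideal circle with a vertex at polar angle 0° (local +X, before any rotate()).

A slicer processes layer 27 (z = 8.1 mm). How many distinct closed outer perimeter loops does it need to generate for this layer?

2

At z = 8.1 mm: the 11×26.5 cube contributes its full rectangle; the cylinder at (16, 1) does not reach this height (z outside [2, 6]); the cube at (12.5, 2) (footprint 18×29) is included at this height; the cube at (-2, 2) is present — its section is the full 15.5×10 rectangle; Taking the first minus the rest: starting from the 11×26.5 cube, the 18×29 cube at (12.5, 2) misses the remaining region (no effect); the 15.5×10 cube at (-2, 2) partially overlaps it — only the 110.00 mm² overlap (of its 155.00 mm²) is removed, clipping the outline — 2 connected regions; (rotated 15° about Z; rotation is an isometry so areas/perimeters/island counts are preserved). The result has 2 disconnected regions.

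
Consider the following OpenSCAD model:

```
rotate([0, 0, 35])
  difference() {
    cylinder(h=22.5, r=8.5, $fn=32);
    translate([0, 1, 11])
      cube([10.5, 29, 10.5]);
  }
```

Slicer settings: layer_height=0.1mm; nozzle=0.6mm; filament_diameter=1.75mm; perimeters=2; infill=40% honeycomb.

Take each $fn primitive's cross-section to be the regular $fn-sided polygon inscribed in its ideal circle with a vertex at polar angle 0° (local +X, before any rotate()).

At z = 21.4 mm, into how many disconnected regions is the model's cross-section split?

1

At z = 21.4 mm: the r=8.5 cylinder contributes a regular 32-gon of circumradius 8.5; the 10.5×29 cube at (0, 1) contributes its full rectangle; Taking the first minus the rest: starting from the r=8.5 cylinder, the 10.5×29 cube at (0, 1) partially overlaps it — only the 47.93 mm² overlap (of its 304.50 mm²) is removed, clipping the outline — 1 connected region; (rotated 35° about Z; rotation is an isometry so areas/perimeters/island counts are preserved). The result has 1 disconnected region.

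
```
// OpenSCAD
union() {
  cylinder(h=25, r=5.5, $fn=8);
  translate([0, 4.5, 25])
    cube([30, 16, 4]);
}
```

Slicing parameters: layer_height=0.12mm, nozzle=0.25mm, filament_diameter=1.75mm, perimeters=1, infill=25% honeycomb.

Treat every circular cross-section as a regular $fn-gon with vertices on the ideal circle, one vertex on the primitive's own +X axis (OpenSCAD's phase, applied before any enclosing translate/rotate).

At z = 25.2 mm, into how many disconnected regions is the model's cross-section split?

1

At z = 25.2 mm: the cylinder is not intersected at this z (z outside [0, 25]); the 30×16 cube at (0, 4.5) contributes its full rectangle; Taking the union: only the 30×16 cube at (0, 4.5) is present, so the union is just that shape — 1 connected region. The result has 1 disconnected region.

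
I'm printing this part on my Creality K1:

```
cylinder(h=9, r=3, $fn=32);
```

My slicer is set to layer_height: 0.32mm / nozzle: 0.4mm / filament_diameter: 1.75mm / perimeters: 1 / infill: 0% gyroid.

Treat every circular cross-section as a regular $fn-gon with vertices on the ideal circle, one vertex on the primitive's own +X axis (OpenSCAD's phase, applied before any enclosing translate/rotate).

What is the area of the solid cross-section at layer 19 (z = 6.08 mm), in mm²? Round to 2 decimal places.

At z = 6.08 mm: the r=3 cylinder contributes a regular 32-gon of circumradius 3 (area = (32/2)·3.000²·sin(360°/32) = 28.09 mm²). Overall, the cross-section is a single solid region. Net area = 28.09 mm².

28.09 mm²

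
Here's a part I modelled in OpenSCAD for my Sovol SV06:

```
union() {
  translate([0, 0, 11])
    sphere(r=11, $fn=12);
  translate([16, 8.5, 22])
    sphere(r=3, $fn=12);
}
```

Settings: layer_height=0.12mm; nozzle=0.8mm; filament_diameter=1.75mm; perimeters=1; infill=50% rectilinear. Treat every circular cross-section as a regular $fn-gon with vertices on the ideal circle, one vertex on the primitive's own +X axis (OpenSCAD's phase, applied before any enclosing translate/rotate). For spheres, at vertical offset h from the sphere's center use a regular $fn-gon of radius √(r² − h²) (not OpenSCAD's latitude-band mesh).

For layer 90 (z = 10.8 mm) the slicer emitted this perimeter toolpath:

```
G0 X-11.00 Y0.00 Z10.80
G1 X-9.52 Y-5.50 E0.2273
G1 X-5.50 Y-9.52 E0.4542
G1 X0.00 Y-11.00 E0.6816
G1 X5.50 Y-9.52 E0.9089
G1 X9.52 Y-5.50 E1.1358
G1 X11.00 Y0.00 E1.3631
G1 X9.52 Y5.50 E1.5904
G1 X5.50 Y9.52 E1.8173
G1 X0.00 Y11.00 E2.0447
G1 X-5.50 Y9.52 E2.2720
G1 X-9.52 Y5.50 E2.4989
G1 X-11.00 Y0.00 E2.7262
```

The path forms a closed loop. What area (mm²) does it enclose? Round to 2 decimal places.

Apply the shoelace formula to the sequence of (X, Y) vertices; enclosed area = 362.76 mm².

362.76 mm²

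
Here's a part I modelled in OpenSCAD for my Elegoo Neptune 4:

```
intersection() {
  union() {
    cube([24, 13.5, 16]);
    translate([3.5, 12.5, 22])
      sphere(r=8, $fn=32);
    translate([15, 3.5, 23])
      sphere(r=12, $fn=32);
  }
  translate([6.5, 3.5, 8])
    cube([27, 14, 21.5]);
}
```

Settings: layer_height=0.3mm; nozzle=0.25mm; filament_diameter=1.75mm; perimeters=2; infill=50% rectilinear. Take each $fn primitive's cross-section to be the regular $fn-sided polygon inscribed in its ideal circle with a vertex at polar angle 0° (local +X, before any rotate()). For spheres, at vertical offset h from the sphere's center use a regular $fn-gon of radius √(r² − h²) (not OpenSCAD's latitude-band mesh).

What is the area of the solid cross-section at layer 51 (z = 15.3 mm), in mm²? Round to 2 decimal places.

176.85 mm²

At z = 15.3 mm: the cube (footprint 24×13.5) is included at this height (area 324.00 mm²); the r=8 sphere at (3.5, 12.5) slices to a regular 32-gon of circumradius 4.371 (√(r²−h²) with h=6.7 from center) (area = (32/2)·4.371²·sin(360°/32) = 59.65 mm²); the sphere at (15, 3.5): section is a regular 32-gon, circumradius = √(r²−h²) = √(12²−7.7²) = 9.204 (area = (32/2)·9.204²·sin(360°/32) = 264.42 mm²); Combining (union): the regions partially overlap — summed areas 648.07 mm² minus the doubly-counted overlap 230.55 mm² gives 417.52 mm² — area = 417.52 mm²; the 27×14 cube at (6.5, 3.5) contributes its full rectangle (area 378.00 mm²); After intersecting: the 27×14 cube at (6.5, 3.5) partially overlaps that combined region; clipping to the common part keeps 176.85 mm² — area = 176.85 mm². Overall, the cross-section is a single solid region. Net area = 176.85 mm².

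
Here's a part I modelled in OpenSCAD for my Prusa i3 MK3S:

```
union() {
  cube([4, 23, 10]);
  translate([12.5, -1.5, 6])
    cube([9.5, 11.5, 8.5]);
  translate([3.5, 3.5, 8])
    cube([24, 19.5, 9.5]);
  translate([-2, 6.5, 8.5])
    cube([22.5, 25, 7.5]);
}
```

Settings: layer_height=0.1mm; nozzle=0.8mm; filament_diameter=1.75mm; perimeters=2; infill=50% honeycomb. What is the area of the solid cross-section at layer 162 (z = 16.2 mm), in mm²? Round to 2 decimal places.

468.00 mm²

At z = 16.2 mm: the cube does not reach this height (z outside [0, 10]); the cube at (12.5, -1.5) is not intersected at this z (z outside [6, 14.5]); the cube at (3.5, 3.5) is present — its section is the full 24×19.5 rectangle (area 468.00 mm²); the cube at (-2, 6.5) does not reach this height (z outside [8.5, 16]); Merging all regions: only the 24×19.5 cube at (3.5, 3.5) is present, so the union is just that shape — area = 468.00 mm². Overall, the cross-section is a single solid region. Net area = 468.00 mm².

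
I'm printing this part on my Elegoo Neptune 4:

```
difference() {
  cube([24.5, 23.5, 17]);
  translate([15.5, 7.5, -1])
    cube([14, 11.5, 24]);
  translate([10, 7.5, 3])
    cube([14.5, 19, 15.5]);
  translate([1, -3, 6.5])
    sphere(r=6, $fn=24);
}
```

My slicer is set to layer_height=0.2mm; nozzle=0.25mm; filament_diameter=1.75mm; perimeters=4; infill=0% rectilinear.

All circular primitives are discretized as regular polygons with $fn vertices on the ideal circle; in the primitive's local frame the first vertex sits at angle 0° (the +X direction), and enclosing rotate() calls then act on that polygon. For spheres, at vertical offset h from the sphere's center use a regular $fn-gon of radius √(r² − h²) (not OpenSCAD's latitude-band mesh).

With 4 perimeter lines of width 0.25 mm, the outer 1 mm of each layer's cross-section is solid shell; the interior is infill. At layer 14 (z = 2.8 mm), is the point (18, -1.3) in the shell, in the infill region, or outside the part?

At z = 2.8 mm: the cube is present — its section is the full 24.5×23.5 rectangle; the cube at (15.5, 7.5) is present — its section is the full 14×11.5 rectangle; the cube at (10, 7.5) is absent (z outside [3, 18.5]); the r=6 sphere at (1, -3) slices to a regular 24-gon of circumradius 4.723 (√(r²−h²) with h=3.7 from center); After the difference (first − rest): starting from the 24.5×23.5 cube, the 14×11.5 cube at (15.5, 7.5) partially overlaps it — only the 103.50 mm² overlap (of its 161.00 mm²) is removed, clipping the outline; the r=6 sphere at (1, -3) partially overlaps it — only the 5.92 mm² overlap (of its 69.29 mm²) is removed, clipping the outline — 1 connected region. Overall, the cross-section is a single solid region. The nearest boundary edge runs (24.50, 0.00)→(4.60, 0.00); distance from the point to it = 1.30 mm. The point is not inside any of the regions above, so it lies outside the cross-section (1.30 mm from the nearest boundary).

outside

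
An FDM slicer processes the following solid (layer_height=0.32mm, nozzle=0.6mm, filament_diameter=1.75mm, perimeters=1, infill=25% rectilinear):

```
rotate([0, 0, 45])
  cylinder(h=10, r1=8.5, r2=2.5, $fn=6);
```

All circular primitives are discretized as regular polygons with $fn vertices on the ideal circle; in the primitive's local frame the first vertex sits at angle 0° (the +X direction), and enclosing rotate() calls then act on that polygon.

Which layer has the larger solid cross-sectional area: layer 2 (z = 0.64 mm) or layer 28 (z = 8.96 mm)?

Layer 2 (z = 0.64): the cone: at t=0.064 of its height the radius interpolates to r₁+(r₂−r₁)t = 8.116, giving a regular 6-gon of that circumradius (area = (6/2)·8.116²·sin(360°/6) = 171.13 mm²); (whole slice rotated 45° about Z — lengths, areas and connectivity unchanged). So its area = 171.13 mm². Layer 28 (z = 8.96): the cone (r1=8.5→r2=2.5) has section circumradius 3.124 here — a regular 6-gon (area = (6/2)·3.124²·sin(360°/6) = 25.36 mm²); (whole slice rotated 45° about Z — lengths, areas and connectivity unchanged). So its area = 25.36 mm². Layer 2 is larger (171.13 vs 25.36 mm²).

layer 2 (z = 0.64 mm)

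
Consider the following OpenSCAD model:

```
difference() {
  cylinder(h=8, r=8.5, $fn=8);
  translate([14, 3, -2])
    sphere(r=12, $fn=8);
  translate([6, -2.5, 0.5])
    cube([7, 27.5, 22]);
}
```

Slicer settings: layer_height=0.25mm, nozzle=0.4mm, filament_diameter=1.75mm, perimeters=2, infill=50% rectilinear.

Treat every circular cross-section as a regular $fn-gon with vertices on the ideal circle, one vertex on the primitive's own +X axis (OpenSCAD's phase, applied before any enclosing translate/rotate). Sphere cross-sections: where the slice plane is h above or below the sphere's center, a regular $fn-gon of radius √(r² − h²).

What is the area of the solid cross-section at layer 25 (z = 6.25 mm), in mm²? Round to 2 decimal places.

At z = 6.25 mm: the cylinder: section is a regular 8-gon, circumradius r=8.5 (area = (8/2)·8.500²·sin(360°/8) = 204.35 mm²); the r=12 sphere at (14, 3) slices to a regular 8-gon of circumradius 8.714 (√(r²−h²) with h=8.25 from center) (area = (8/2)·8.714²·sin(360°/8) = 214.78 mm²); the cube at (6, -2.5) is present — its section is the full 7×27.5 rectangle (area 192.50 mm²); Taking the first minus the rest: starting from the r=8.5 cylinder (204.35 mm²), the r=12 sphere at (14, 3) partially overlaps it — only the 10.61 mm² overlap (of its 214.78 mm²) is removed, clipping the outline; the 7×27.5 cube at (6, -2.5) partially overlaps it — only the 3.12 mm² overlap (of its 192.50 mm²) is removed, clipping the outline — area = 190.62 mm². Overall, the cross-section is a single solid region. Net area = 190.62 mm².

190.62 mm²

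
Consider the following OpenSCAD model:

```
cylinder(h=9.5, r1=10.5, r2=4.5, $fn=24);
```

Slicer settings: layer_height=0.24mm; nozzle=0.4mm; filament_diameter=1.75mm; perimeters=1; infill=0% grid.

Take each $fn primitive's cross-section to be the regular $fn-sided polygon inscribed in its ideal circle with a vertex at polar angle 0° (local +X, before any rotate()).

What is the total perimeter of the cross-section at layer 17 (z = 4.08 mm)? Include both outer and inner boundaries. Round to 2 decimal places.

At z = 4.08 mm: the cone: at t=0.429 of its height the radius interpolates to r₁+(r₂−r₁)t = 7.923, giving a regular 24-gon of that circumradius (perimeter = 2·24·7.923·sin(180°/24) = 49.64 mm). Overall, the cross-section is a single solid region. Total boundary length (outer) = 49.64 mm.

49.64 mm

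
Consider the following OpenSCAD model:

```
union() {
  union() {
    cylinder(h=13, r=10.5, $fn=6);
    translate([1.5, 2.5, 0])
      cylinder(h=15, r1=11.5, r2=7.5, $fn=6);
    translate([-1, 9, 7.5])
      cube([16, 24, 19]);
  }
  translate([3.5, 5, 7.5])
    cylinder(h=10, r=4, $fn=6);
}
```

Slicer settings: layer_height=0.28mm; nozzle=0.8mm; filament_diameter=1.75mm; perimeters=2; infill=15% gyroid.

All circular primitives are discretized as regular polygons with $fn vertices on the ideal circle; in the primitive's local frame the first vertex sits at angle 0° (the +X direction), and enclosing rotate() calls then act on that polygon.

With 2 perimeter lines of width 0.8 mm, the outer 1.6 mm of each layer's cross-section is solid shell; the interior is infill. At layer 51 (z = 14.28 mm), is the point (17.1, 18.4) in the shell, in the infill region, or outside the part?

outside

At z = 14.28 mm: the cylinder is not intersected at this z (z outside [0, 13]); the cone at (1.5, 2.5): at t=0.952 of its height the radius interpolates to r₁+(r₂−r₁)t = 7.692, giving a regular 6-gon of that circumradius; the cube at (-1, 9) is present — its section is the full 16×24 rectangle; Taking the union: the regions partially overlap (shared area 1.03 mm²), so overlapping operands fuse into one piece — 1 connected region; the cylinder at (3.5, 5): section is a regular 6-gon, circumradius r=4; Combining (union): the r=4 cylinder at (3.5, 5) lies entirely inside the result so far, so the union is just the result so far — 1 connected region. Overall, the cross-section is a single solid region. The nearest boundary edge runs (15.00, 33.00)→(15.00, 9.00); distance from the point to it = 2.10 mm. The point is not inside any of the regions above, so it lies outside the cross-section (2.10 mm from the nearest boundary).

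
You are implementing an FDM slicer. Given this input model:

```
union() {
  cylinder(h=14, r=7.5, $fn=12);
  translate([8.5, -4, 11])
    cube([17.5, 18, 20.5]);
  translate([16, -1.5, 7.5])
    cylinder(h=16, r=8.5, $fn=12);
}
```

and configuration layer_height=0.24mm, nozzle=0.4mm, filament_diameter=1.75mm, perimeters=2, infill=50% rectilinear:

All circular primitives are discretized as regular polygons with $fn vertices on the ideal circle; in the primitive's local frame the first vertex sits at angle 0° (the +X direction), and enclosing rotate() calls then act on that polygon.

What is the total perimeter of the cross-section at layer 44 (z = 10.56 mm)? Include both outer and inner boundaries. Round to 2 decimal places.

99.39 mm

At z = 10.56 mm: the r=7.5 cylinder gives a regular 12-gon of circumradius 7.5 (constant along its height) (perimeter = 2·12·7.500·sin(180°/12) = 46.59 mm); the cube at (8.5, -4) does not reach this height (z outside [11, 31.5]); the r=8.5 cylinder at (16, -1.5) contributes a regular 12-gon of circumradius 8.5 (perimeter = 2·12·8.500·sin(180°/12) = 52.80 mm); Merging all regions: the 2 present regions are separate (no shared area or edge), so areas and boundary lengths simply add and each stays a separate island — boundary = 99.39 mm. Overall, the cross-section has 2 separate islands. Total boundary length (outer) = 99.39 mm.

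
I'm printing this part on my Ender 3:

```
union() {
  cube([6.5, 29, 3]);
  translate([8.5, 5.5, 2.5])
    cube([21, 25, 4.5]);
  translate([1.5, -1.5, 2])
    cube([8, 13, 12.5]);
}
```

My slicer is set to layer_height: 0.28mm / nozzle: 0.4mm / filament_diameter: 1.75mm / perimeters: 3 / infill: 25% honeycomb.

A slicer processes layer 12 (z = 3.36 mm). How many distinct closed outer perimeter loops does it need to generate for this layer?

1

At z = 3.36 mm: the cube is not intersected at this z (z outside [0, 3]); the cube at (8.5, 5.5) (footprint 21×25) is included at this height; the cube at (1.5, -1.5) is present — its section is the full 8×13 rectangle; Taking the union: the regions partially overlap (shared area 6.00 mm²), so overlapping operands fuse into one piece — 1 connected region. The result has 1 disconnected region.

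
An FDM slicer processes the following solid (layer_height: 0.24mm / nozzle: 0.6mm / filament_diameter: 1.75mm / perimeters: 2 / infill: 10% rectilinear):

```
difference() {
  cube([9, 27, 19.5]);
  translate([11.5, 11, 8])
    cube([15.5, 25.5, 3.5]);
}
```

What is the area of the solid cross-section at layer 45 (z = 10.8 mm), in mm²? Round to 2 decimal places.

243.00 mm²

At z = 10.8 mm: the 9×27 cube contributes its full rectangle (area 243.00 mm²); the 15.5×25.5 cube at (11.5, 11) contributes its full rectangle (area 395.25 mm²); After the difference (first − rest): starting from the 9×27 cube (243.00 mm²), the 15.5×25.5 cube at (11.5, 11) misses the remaining region (no effect) — area = 243.00 mm². Overall, the cross-section is a single solid region. Net area = 243.00 mm².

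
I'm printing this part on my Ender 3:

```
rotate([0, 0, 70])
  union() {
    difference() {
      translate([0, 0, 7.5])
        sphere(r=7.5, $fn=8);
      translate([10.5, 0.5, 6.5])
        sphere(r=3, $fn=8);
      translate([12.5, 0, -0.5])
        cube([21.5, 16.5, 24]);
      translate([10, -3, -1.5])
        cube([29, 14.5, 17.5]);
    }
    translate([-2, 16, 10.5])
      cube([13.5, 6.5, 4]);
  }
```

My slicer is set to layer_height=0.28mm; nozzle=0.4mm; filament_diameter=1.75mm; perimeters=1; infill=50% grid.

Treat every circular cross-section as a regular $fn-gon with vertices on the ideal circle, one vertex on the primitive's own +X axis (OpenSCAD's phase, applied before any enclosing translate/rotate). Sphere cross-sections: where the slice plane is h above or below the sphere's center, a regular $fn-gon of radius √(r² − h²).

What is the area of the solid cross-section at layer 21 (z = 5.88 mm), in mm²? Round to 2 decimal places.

At z = 5.88 mm: the sphere: section is a regular 8-gon, circumradius = √(r²−h²) = √(7.5²−1.62²) = 7.323 (area = (8/2)·7.323²·sin(360°/8) = 151.68 mm²); the sphere at (10.5, 0.5): section is a regular 8-gon, circumradius = √(r²−h²) = √(3²−0.62²) = 2.935 (area = (8/2)·2.935²·sin(360°/8) = 24.37 mm²); the cube at (12.5, 0) (footprint 21.5×16.5) is included at this height (area 354.75 mm²); the cube at (10, -3) (footprint 29×14.5) is included at this height (area 420.50 mm²); Taking the first minus the rest: starting from the r=7.5 sphere (151.68 mm²), the r=3 sphere at (10.5, 0.5) misses the remaining region (no effect); the 21.5×16.5 cube at (12.5, 0) misses the remaining region (no effect); the 29×14.5 cube at (10, -3) misses the remaining region (no effect) — area = 151.68 mm²; the cube at (-2, 16) is not intersected at this z (z outside [10.5, 14.5]); Taking the union: only that combined region is present, so the union is just that shape — area = 151.68 mm²; (whole slice rotated 70° about Z — lengths, areas and connectivity unchanged). Overall, the cross-section is a single solid region. Net area = 151.68 mm².

151.68 mm²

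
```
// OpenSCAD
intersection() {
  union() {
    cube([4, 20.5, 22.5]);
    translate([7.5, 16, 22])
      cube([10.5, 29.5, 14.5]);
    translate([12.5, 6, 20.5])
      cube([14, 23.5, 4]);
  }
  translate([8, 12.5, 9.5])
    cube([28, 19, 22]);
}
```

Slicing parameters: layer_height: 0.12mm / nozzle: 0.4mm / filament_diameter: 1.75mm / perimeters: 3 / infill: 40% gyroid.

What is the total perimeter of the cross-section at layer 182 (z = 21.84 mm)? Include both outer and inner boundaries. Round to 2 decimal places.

62.00 mm

At z = 21.84 mm: the 4×20.5 cube contributes its full rectangle (perimeter 49.00 mm); the cube at (7.5, 16) does not reach this height (z outside [22, 36.5]); the cube at (12.5, 6) is present — its section is the full 14×23.5 rectangle (perimeter 75.00 mm); Combining (union): the 2 present regions are separate (no shared area or edge), so areas and boundary lengths simply add and each stays a separate island — boundary = 124.00 mm; the cube at (8, 12.5) (footprint 28×19) is included at this height (perimeter 94.00 mm); After intersecting: the 28×19 cube at (8, 12.5) partially overlaps that combined region; clipping to the common part keeps 238.00 mm² — boundary = 62.00 mm. Overall, the cross-section is a single solid region. Total boundary length (outer) = 62.00 mm.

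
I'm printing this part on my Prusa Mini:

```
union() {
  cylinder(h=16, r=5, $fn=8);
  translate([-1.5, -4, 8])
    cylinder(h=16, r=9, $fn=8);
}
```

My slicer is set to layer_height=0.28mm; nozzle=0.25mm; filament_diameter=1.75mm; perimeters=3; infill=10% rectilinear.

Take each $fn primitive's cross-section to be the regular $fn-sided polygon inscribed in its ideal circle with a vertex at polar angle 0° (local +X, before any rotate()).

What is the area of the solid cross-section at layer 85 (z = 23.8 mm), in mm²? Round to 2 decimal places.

229.10 mm²

At z = 23.8 mm: the cylinder does not reach this height (z outside [0, 16]); the r=9 cylinder at (-1.5, -4) gives a regular 8-gon of circumradius 9 (constant along its height) (area = (8/2)·9.000²·sin(360°/8) = 229.10 mm²); Merging all regions: only the r=9 cylinder at (-1.5, -4) is present, so the union is just that shape — area = 229.10 mm². Overall, the cross-section is a single solid region. Net area = 229.10 mm².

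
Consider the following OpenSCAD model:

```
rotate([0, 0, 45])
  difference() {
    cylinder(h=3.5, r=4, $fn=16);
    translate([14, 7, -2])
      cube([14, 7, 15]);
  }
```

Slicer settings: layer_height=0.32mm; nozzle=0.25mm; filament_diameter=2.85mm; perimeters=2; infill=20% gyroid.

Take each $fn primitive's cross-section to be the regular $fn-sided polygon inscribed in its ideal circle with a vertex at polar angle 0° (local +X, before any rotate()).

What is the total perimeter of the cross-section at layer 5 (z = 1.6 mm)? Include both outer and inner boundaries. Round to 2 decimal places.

24.97 mm

At z = 1.6 mm: the r=4 cylinder gives a regular 16-gon of circumradius 4 (constant along its height) (perimeter = 2·16·4.000·sin(180°/16) = 24.97 mm); the 14×7 cube at (14, 7) contributes its full rectangle (perimeter 42.00 mm); Taking the first minus the rest: starting from the r=4 cylinder, the 14×7 cube at (14, 7) misses the remaining region (no effect) — boundary = 24.97 mm; (whole slice rotated 45° about Z — lengths, areas and connectivity unchanged). Overall, the cross-section is a single solid region. Total boundary length (outer) = 24.97 mm.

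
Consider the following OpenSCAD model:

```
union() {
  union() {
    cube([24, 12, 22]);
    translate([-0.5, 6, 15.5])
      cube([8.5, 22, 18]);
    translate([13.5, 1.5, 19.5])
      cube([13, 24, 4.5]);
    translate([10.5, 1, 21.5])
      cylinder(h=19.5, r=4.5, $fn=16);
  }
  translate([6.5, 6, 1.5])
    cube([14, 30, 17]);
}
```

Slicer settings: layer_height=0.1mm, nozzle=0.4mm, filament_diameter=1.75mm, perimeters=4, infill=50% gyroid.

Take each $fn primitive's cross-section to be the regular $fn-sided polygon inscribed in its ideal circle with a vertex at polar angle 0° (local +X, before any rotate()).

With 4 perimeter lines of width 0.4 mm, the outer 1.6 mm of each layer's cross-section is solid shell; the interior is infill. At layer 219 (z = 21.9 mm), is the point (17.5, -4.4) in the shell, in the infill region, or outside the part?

outside

At z = 21.9 mm: the 24×12 cube contributes its full rectangle; the cube at (-0.5, 6) is present — its section is the full 8.5×22 rectangle; the cube at (13.5, 1.5) (footprint 13×24) is included at this height; the cylinder at (10.5, 1): section is a regular 16-gon, circumradius r=4.5; Combining (union): the regions partially overlap (shared area 198.05 mm²), so overlapping operands fuse into one piece — 1 connected region; the cube at (6.5, 6) does not reach this height (z outside [1.5, 18.5]); Merging all regions: only the result so far is present, so the union is just that shape — 1 connected region. Overall, the cross-section is a single solid region. The nearest boundary edge runs (24.00, 0.00)→(14.80, 0.00); distance from the point to it = 4.40 mm. The point is not inside any of the regions above, so it lies outside the cross-section (4.40 mm from the nearest boundary).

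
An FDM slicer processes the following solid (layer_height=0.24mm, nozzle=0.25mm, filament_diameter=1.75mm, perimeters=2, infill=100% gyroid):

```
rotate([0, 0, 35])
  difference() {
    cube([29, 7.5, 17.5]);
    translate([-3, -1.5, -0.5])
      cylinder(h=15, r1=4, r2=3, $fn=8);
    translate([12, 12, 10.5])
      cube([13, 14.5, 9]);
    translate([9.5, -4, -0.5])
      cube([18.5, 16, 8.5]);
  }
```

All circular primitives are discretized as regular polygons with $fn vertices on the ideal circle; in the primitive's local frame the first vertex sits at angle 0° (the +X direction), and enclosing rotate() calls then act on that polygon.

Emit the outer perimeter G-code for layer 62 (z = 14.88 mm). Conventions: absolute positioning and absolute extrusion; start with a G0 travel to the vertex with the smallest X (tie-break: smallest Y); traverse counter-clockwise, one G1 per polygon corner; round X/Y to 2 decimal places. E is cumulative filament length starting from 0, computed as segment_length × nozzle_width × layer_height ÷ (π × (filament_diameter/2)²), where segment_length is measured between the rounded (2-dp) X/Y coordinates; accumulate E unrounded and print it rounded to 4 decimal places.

G0 X-4.30 Y6.14 Z14.88
G1 X0.00 Y0.00 E0.1870
G1 X23.76 Y16.63 E0.9104
G1 X19.45 Y22.78 E1.0978
G1 X-4.30 Y6.14 E1.8212

At z = 14.88 mm: the 29×7.5 cube contributes its full rectangle; the cone at (-3, -1.5) does not reach this height (z outside [-0.5, 14.5]); the cube at (12, 12) is present — its section is the full 13×14.5 rectangle; the cube at (9.5, -4) is not intersected at this z (z outside [-0.5, 8]); Taking the first minus the rest: starting from the 29×7.5 cube, the 13×14.5 cube at (12, 12) misses the remaining region (no effect) — 1 connected region; (whole slice rotated 35° about Z — lengths, areas and connectivity unchanged). The outline is a single polygon with 4 vertices. Extrusion per mm of travel: 0.25 × 0.24 / (π × 0.875²) = 0.024945. Accumulating E over each segment gives final E = 1.8212.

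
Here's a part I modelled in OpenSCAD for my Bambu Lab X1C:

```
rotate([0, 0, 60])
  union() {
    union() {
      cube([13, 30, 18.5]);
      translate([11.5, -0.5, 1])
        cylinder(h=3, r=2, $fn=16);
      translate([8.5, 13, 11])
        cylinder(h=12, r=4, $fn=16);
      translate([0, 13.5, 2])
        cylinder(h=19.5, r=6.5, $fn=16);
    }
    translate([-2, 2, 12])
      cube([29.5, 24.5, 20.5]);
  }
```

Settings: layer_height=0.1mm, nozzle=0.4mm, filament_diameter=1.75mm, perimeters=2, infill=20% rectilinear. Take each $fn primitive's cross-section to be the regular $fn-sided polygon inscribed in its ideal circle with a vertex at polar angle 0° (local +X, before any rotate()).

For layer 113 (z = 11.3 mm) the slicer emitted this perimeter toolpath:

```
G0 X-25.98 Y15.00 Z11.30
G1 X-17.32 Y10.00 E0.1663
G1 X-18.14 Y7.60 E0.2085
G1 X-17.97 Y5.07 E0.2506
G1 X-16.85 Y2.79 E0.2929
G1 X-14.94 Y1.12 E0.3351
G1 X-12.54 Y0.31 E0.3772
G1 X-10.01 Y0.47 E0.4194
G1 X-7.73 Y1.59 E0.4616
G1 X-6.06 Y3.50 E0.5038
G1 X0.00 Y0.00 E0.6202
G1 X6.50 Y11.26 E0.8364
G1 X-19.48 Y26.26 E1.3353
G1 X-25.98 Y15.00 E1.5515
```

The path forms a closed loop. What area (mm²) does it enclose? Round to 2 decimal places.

454.73 mm²

Apply the shoelace formula to the sequence of (X, Y) vertices; enclosed area = 454.73 mm².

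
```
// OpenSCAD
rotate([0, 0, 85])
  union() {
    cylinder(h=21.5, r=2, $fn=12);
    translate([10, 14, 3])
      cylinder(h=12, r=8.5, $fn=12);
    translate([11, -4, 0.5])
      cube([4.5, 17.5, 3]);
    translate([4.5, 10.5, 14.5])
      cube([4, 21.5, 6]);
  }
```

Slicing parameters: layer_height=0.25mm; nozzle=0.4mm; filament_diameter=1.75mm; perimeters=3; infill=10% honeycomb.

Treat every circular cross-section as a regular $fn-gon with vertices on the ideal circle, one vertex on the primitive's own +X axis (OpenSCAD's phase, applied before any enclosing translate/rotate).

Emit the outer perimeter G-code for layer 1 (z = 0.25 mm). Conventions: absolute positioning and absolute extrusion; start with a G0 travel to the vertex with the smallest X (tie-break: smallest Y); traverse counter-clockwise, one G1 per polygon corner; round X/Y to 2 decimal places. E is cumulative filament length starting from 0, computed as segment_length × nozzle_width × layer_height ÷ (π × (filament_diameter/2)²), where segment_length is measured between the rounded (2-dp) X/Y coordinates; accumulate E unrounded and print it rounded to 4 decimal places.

At z = 0.25 mm: the cylinder: section is a regular 12-gon, circumradius r=2; the cylinder at (10, 14) is not intersected at this z (z outside [3, 15]); the cube at (11, -4) is absent (z outside [0.5, 3.5]); the cube at (4.5, 10.5) is not intersected at this z (z outside [14.5, 20.5]); Combining (union): only the r=2 cylinder is present, so the union is just that shape — 1 connected region; (rotated 85° about Z; rotation is an isometry so areas/perimeters/island counts are preserved). The outline is a single polygon with 12 vertices. Extrusion per mm of travel: 0.4 × 0.25 / (π × 0.875²) = 0.041575. Accumulating E over each segment gives final E = 0.5165.

G0 X-1.99 Y0.17 Z0.25
G1 X-1.81 Y-0.85 E0.0431
G1 X-1.15 Y-1.64 E0.0859
G1 X-0.17 Y-1.99 E0.1291
G1 X0.85 Y-1.81 E0.1722
G1 X1.64 Y-1.15 E0.2150
G1 X1.99 Y-0.17 E0.2582
G1 X1.81 Y0.85 E0.3013
G1 X1.15 Y1.64 E0.3441
G1 X0.17 Y1.99 E0.3874
G1 X-0.85 Y1.81 E0.4304
G1 X-1.64 Y1.15 E0.4732
G1 X-1.99 Y0.17 E0.5165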